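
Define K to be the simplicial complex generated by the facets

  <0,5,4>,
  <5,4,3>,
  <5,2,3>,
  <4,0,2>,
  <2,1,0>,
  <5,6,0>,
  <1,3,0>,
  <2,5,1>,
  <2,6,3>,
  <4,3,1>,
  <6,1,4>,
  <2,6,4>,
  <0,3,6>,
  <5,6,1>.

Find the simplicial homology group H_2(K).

H_2 = Z.

Order the vertices as 0 < 1 < 2 < 3 < 4 < 5 < 6. Listing each simplex with vertices in this order, K has dimension 2 with simplices:

  0-simplices (7): [0], [1], [2], [3], [4], [5], [6]
  1-simplices (21): [0,1], [0,2], [0,3], [0,4], [0,5], [0,6], [1,2], [1,3], [1,4], [1,5], [1,6], [2,3], [2,4], [2,5], [2,6], [3,4], [3,5], [3,6], [4,5], [4,6], [5,6]
  2-simplices (14): [0,1,2], [0,1,3], [0,2,4], [0,3,6], [0,4,5], [0,5,6], [1,2,5], [1,3,4], [1,4,6], [1,5,6], [2,3,5], [2,3,6], [2,4,6], [3,4,5]

giving chain groups C_0 ≅ Z^7, C_1 ≅ Z^21, C_2 ≅ Z^14.

∂_1: C_1 → C_0 maps an edge to its endpoints' difference, ∂[p,q] = q − p. For instance
  ∂[1,5] = [5] − [1].
This gives a 7×21 integer matrix of rank 6; reducing to Smith normal form yields diagonal entries (1,1,1,1,1,1).

The boundary map ∂_2: C_2 → C_1 maps a triangle to the signed sum of its edges. For instance
  ∂[1,3,4] = [3,4] − [1,4] + [1,3],
  ∂[0,1,2] = [1,2] − [0,2] + [0,1].
As a 21×14 matrix over Z this has rank 13, with invariant factors (1,1,1,1,1,1,1,1,1,1,1,1,1).

Computing H_k = (kernel of ∂_k) / (image of ∂_{k+1}):

  H_2: rank ker ∂_2 − rank ∂_3 = (14 − 13) − 0 = 1, and there is no ∂_3, so H_2 ≅ Z.

(K is a triangulation of the torus T^2.)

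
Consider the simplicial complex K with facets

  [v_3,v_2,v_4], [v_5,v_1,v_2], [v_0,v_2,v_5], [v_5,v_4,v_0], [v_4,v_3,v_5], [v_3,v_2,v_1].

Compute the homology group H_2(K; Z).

We work with the vertex ordering v_0 < v_1 < v_2 < v_3 < v_4 < v_5. The simplices of K, each written with vertices in increasing order, are:

  0-simplices (6): [v_0], [v_1], [v_2], [v_3], [v_4], [v_5]
  1-simplices (12): [v_0,v_2], [v_0,v_4], [v_0,v_5], [v_1,v_2], [v_1,v_3], [v_1,v_5], [v_2,v_3], [v_2,v_4], [v_2,v_5], [v_3,v_4], [v_3,v_5], [v_4,v_5]
  2-simplices (6): [v_0,v_2,v_5], [v_0,v_4,v_5], [v_1,v_2,v_3], [v_1,v_2,v_5], [v_2,v_3,v_4], [v_3,v_4,v_5]

Hence C_0 ≅ Z^6, C_1 ≅ Z^12, C_2 ≅ Z^6.

Boundary ∂_1: C_1 → C_0 maps an edge to its endpoints' difference, ∂[p,q] = q − p. For instance
  ∂[v_2,v_5] = [v_5] − [v_2].
The resulting 6×12 matrix has rank 5, and its Smith normal form has invariant factors (1,1,1,1,1).

The boundary map ∂_2: C_2 → C_1 sends each 2-simplex [p,q,r] to [q,r] − [p,r] + [p,q]. For instance
  ∂[v_1,v_2,v_3] = [v_2,v_3] − [v_1,v_3] + [v_1,v_2],
  ∂[v_1,v_2,v_5] = [v_2,v_5] − [v_1,v_5] + [v_1,v_2].
The 12×6 boundary matrix has rank 6 and Smith normal form diag(1,1,1,1,1,1).

Reading off H_k = ker ∂_k / im ∂_{k+1}:

  H_2: rank ker ∂_2 − rank ∂_3 = (6 − 6) − 0 = 0, and there is no ∂_3, so H_2 ≅ 0.

H_2 ≅ 0.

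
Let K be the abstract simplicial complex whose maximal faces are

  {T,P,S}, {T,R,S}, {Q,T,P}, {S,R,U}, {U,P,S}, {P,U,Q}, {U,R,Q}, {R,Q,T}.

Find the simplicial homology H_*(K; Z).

Fix the vertex order P < Q < R < S < T < U and write every simplex with vertices in increasing order. Then dim K = 2 and the simplices of K are:

  0-simplices (6): P, Q, R, S, T, U
  1-simplices (12): PQ, PS, PT, PU, QR, QT, QU, RS, RT, RU, ST, SU
  2-simplices (8): PQT, PQU, PST, PSU, QRT, QRU, RST, RSU

giving chain groups C_0 ≅ Z^6, C_1 ≅ Z^12, C_2 ≅ Z^8.

∂_1: C_1 → C_0 maps an edge to its endpoints' difference, ∂[p,q] = q − p.
As a 6×12 matrix over Z this has rank 5, with invariant factors (1,1,1,1,1).

∂_2: C_2 → C_1 acts by ∂[p,q,r] = [q,r] − [p,r] + [p,q]. For instance
  ∂PQT = QT − PT + PQ,
  ∂PQU = QU − PU + PQ.
The resulting 12×8 matrix has rank 7, and its Smith normal form has invariant factors (1,1,1,1,1,1,1).

From H_k ≅ ker(∂_k) / im(∂_{k+1}) we obtain:

  H_0: rank C_0 − rank ∂_1 = 6 − 5 = 1, and the invariant factors of ∂_1 are all 1, so H_0 ≅ Z.
  H_1: rank ker ∂_1 − rank ∂_2 = (12 − 5) − 7 = 0, and the invariant factors of ∂_2 are all 1, so H_1 ≅ 0.
  H_2: rank ker ∂_2 − rank ∂_3 = (8 − 7) − 0 = 1, and there is no ∂_3, so H_2 ≅ Z.

(K is a triangulation of the 2-sphere S^2.)

H_0 ≅ Z,  H_1 = 0,  H_2 ≅ Z.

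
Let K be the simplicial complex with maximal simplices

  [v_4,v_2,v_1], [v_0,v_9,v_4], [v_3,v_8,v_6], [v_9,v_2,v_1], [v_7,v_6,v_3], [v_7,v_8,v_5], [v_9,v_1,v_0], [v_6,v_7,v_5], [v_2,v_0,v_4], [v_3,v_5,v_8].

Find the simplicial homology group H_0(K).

Take the total order v_0 < v_1 < v_2 < v_3 < v_4 < v_5 < v_6 < v_7 < v_8 < v_9 on the vertex set. Then K (dimension 2) consists of the simplices:

  0-simplices (10): [v_0], [v_1], [v_2], [v_3], [v_4], [v_5], [v_6], [v_7], [v_8], [v_9]
  1-simplices (20): (20 of them)
  2-simplices (10): [v_0,v_1,v_9], [v_0,v_2,v_4], [v_0,v_4,v_9], [v_1,v_2,v_4], [v_1,v_2,v_9], [v_3,v_5,v_8], [v_3,v_6,v_7], [v_3,v_6,v_8], [v_5,v_6,v_7], [v_5,v_7,v_8]

Hence C_0 ≅ Z^10, C_1 ≅ Z^20, C_2 ≅ Z^10.

The boundary map ∂_1: C_1 → C_0 is given by ∂[p,q] = [q] − [p]. For instance
  ∂[v_3,v_5] = [v_5] − [v_3].
The 10×20 boundary matrix has rank 8 and Smith normal form diag(1,1,1,1,1,1,1,1).

The boundary map ∂_2: C_2 → C_1 acts by ∂[p,q,r] = [q,r] − [p,r] + [p,q]. For instance
  ∂[v_1,v_2,v_9] = [v_2,v_9] − [v_1,v_9] + [v_1,v_2],
  ∂[v_3,v_5,v_8] = [v_5,v_8] − [v_3,v_8] + [v_3,v_5].
This gives a 20×10 integer matrix of rank 10; reducing to Smith normal form yields diagonal entries (1,1,1,1,1,1,1,1,1,1).

From H_k ≅ ker(∂_k) / im(∂_{k+1}) we obtain:

  H_0: rank C_0 − rank ∂_1 = 10 − 8 = 2, and the invariant factors of ∂_1 are all 1, so H_0 = Z^2.

H_0 = Z^2.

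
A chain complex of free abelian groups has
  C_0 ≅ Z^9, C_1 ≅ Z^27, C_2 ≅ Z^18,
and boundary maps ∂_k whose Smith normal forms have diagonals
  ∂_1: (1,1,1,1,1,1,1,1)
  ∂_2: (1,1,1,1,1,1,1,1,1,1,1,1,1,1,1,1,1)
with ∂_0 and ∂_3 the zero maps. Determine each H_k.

H_0 = Z,  H_1 = Z^2,  H_2 = Z.

H_0: b_0 = 9 − 0 − 8 = 1; torsion from ∂_1 factors > 1: none. So H_0 = Z.
H_1: b_1 = 27 − 8 − 17 = 2; torsion from ∂_2 factors > 1: none. So H_1 = Z^2.
H_2: b_2 = 18 − 17 − 0 = 1; torsion from ∂_3 factors > 1: none. So H_2 = Z.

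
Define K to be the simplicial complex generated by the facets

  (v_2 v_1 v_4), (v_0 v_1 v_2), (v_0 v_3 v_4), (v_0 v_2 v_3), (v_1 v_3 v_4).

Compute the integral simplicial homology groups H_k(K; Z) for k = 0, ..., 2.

H_0 ≅ Z,  H_1 ≅ Z,  H_2 = 0.

We work with the vertex ordering v_0 < v_1 < v_2 < v_3 < v_4. The simplices of K, each written with vertices in increasing order, are:

  0-simplices (5): [v_0], [v_1], [v_2], [v_3], [v_4]
  1-simplices (10): [v_0,v_1], [v_0,v_2], [v_0,v_3], [v_0,v_4], [v_1,v_2], [v_1,v_3], [v_1,v_4], [v_2,v_3], [v_2,v_4], [v_3,v_4]
  2-simplices (5): [v_0,v_1,v_2], [v_0,v_2,v_3], [v_0,v_3,v_4], [v_1,v_2,v_4], [v_1,v_3,v_4]

so the chain groups are C_0 ≅ Z^5, C_1 ≅ Z^10, C_2 ≅ Z^5.

The boundary map ∂_1: C_1 → C_0 maps an edge to its endpoints' difference, ∂[p,q] = q − p.
This gives a 5×10 integer matrix of rank 4; reducing to Smith normal form yields diagonal entries (1,1,1,1).

Boundary ∂_2: C_2 → C_1 acts by ∂[p,q,r] = [q,r] − [p,r] + [p,q]. For instance
  ∂[v_1,v_2,v_4] = [v_2,v_4] − [v_1,v_4] + [v_1,v_2],
  ∂[v_1,v_3,v_4] = [v_3,v_4] − [v_1,v_4] + [v_1,v_3].
As a 10×5 matrix over Z this has rank 5, with invariant factors (1,1,1,1,1).

Now H_k = ker ∂_k / im ∂_{k+1}, so:

  H_0: rank C_0 − rank ∂_1 = 5 − 4 = 1, and the invariant factors of ∂_1 are all 1, so H_0 ≅ Z.
  H_1: rank ker ∂_1 − rank ∂_2 = (10 − 4) − 5 = 1, and the invariant factors of ∂_2 are all 1, so H_1 ≅ Z.
  H_2: rank ker ∂_2 − rank ∂_3 = (5 − 5) − 0 = 0, and there is no ∂_3, so H_2 ≅ 0.

(K is a triangulation of the Möbius band.)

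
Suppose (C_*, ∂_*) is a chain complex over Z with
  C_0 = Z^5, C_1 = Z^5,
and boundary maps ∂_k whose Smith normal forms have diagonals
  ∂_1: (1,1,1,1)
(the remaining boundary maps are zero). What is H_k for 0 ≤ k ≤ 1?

H_0: b_0 = 5 − 0 − 4 = 1; torsion from ∂_1 factors > 1: none. So H_0 ≅ Z.
H_1: b_1 = 5 − 4 − 0 = 1; torsion from ∂_2 factors > 1: none. So H_1 ≅ Z.

H_0 ≅ Z,  H_1 ≅ Z.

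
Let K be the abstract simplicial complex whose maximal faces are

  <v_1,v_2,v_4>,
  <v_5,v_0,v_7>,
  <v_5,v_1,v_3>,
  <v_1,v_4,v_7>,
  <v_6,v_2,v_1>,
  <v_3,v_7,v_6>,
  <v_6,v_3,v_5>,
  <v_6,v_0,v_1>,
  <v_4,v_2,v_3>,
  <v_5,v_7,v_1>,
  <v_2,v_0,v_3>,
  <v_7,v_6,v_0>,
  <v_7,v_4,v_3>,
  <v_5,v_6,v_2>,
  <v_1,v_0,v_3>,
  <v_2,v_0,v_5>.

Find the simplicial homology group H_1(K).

H_1 = Z^2.

We work with the vertex ordering v_0 < v_1 < v_2 < v_3 < v_4 < v_5 < v_6 < v_7. The simplices of K, each written with vertices in increasing order, are:

  0-simplices (8): [v_0], [v_1], [v_2], [v_3], [v_4], [v_5], [v_6], [v_7]
  1-simplices (24): (24 of them)
  2-simplices (16): (16 of them)

so the chain groups are C_0 ≅ Z^8, C_1 ≅ Z^24, C_2 ≅ Z^16.

The boundary map ∂_1: C_1 → C_0 is given by ∂[p,q] = [q] − [p]. For instance
  ∂[v_1,v_4] = [v_4] − [v_1].
The 8×24 boundary matrix has rank 7 and Smith normal form diag(1,1,1,1,1,1,1).

Boundary ∂_2: C_2 → C_1 acts by ∂[p,q,r] = [q,r] − [p,r] + [p,q]. For instance
  ∂[v_1,v_2,v_6] = [v_2,v_6] − [v_1,v_6] + [v_1,v_2],
  ∂[v_3,v_5,v_6] = [v_5,v_6] − [v_3,v_6] + [v_3,v_5].
This gives a 24×16 integer matrix of rank 15; reducing to Smith normal form yields diagonal entries (1,1,1,1,1,1,1,1,1,1,1,1,1,1,1).

From H_k ≅ ker(∂_k) / im(∂_{k+1}) we obtain:

  H_1: rank ker ∂_1 − rank ∂_2 = (24 − 7) − 15 = 2, and the invariant factors of ∂_2 are all 1, so H_1 = Z^2.

(K is a triangulation of the torus T^2.)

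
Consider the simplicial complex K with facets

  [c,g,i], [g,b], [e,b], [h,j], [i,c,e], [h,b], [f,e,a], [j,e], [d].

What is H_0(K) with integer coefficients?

H_0 = Z^2.

K has 10 vertices, 13 edges, 3 triangles.
rank ∂_0 = 0, rank ∂_1 = 8 ⇒ b_0 = 10 − 0 − 8 = 2; all invariant factors of ∂_1 are 1 so no torsion. So H_0 ≅ Z^2.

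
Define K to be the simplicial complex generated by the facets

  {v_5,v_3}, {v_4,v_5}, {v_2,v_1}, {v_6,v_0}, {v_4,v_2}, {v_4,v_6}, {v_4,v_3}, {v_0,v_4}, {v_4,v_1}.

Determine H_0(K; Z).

Take the total order v_0 < v_1 < v_2 < v_3 < v_4 < v_5 < v_6 on the vertex set. Then K (dimension 1) consists of the simplices:

  0-simplices (7): [v_0], [v_1], [v_2], [v_3], [v_4], [v_5], [v_6]
  1-simplices (9): [v_0,v_4], [v_0,v_6], [v_1,v_2], [v_1,v_4], [v_2,v_4], [v_3,v_4], [v_3,v_5], [v_4,v_5], [v_4,v_6]

giving chain groups C_0 ≅ Z^7, C_1 ≅ Z^9.

The boundary map ∂_1: C_1 → C_0 sends each edge [p,q] (with p < q) to q − p. For instance
  ∂[v_0,v_6] = [v_6] − [v_0].
As a 7×9 matrix over Z this has rank 6, with invariant factors (1,1,1,1,1,1).

From H_k ≅ ker(∂_k) / im(∂_{k+1}) we obtain:

  H_0: rank C_0 − rank ∂_1 = 7 − 6 = 1, and the invariant factors of ∂_1 are all 1, so H_0 ≅ Z.

H_0 = Z.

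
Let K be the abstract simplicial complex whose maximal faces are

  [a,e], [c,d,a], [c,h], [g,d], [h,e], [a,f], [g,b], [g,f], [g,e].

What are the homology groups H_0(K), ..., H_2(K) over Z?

H_0 = Z,  H_1 = Z^3,  H_2 = 0.

We work with the vertex ordering a < b < c < d < e < f < g < h. The simplices of K, each written with vertices in increasing order, are:

  0-simplices (8): a, b, c, d, e, f, g, h
  1-simplices (11): ac, ad, ae, af, bg, cd, ch, dg, eg, eh, fg
  2-simplices (1): acd

giving chain groups C_0 ≅ Z^8, C_1 ≅ Z^11, C_2 ≅ Z^1.

The boundary map ∂_1: C_1 → C_0 maps an edge to its endpoints' difference, ∂[p,q] = q − p.
The resulting 8×11 matrix has rank 7, and its Smith normal form has invariant factors (1,1,1,1,1,1,1).

∂_2: C_2 → C_1 maps a triangle to the signed sum of its edges. For instance
  ∂acd = cd − ad + ac.
This gives a 11×1 integer matrix of rank 1; reducing to Smith normal form yields diagonal entries (1).

Computing H_k = (kernel of ∂_k) / (image of ∂_{k+1}):

  H_0: rank C_0 − rank ∂_1 = 8 − 7 = 1, and the invariant factors of ∂_1 are all 1, so H_0 ≅ Z.
  H_1: rank ker ∂_1 − rank ∂_2 = (11 − 7) − 1 = 3, and the invariant factors of ∂_2 are all 1, so H_1 ≅ Z^3.
  H_2: rank ker ∂_2 − rank ∂_3 = (1 − 1) − 0 = 0, and there is no ∂_3, so H_2 ≅ 0.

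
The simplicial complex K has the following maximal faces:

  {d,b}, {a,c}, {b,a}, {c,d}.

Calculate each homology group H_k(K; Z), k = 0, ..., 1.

H_0 = Z,  H_1 = Z.

Take the total order a < b < c < d on the vertex set. Then K (dimension 1) consists of the simplices:

  0-simplices (4): a, b, c, d
  1-simplices (4): ab, ac, bd, cd

so the chain groups are C_0 ≅ Z^4, C_1 ≅ Z^4.

∂_1: C_1 → C_0 is given by ∂[p,q] = [q] − [p].
As a 4×4 matrix over Z this has rank 3, with invariant factors (1,1,1).

Now H_k = ker ∂_k / im ∂_{k+1}, so:

  H_0: rank C_0 − rank ∂_1 = 4 − 3 = 1, and the invariant factors of ∂_1 are all 1, so H_0 ≅ Z.
  H_1: rank ker ∂_1 − rank ∂_2 = (4 − 3) − 0 = 1, and there is no ∂_2, so H_1 ≅ Z.

As a check, the Euler characteristic is 4 − 4 = 0, which agrees with 1 − 1 = 0.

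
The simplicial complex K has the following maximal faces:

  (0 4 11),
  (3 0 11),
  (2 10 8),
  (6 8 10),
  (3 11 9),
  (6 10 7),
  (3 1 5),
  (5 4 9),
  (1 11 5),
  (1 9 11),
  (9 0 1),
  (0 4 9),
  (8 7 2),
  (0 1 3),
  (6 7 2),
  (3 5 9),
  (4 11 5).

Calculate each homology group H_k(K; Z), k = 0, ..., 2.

Fix the vertex order 0 < 1 < 2 < 3 < 4 < 5 < 6 < 7 < 8 < 9 < 10 < 11 and write every simplex with vertices in increasing order. Then dim K = 2 and the simplices of K are:

  0-simplices (12): [0], [1], [2], [3], [4], [5], [6], [7], [8], [9], [10], [11]
  1-simplices (28): (28 of them)
  2-simplices (17): [0,1,3], [0,1,9], [0,3,11], [0,4,9], [0,4,11], [1,3,5], [1,5,11], [1,9,11], [2,6,7], [2,7,8], [2,8,10], [3,5,9], [3,9,11], [4,5,9], [4,5,11], [6,7,10], [6,8,10]

so the chain groups are C_0 ≅ Z^12, C_1 ≅ Z^28, C_2 ≅ Z^17.

The boundary map ∂_1: C_1 → C_0 is given by ∂[p,q] = [q] − [p]. For instance
  ∂[4,11] = [11] − [4].
As a 12×28 matrix over Z this has rank 10, with invariant factors (1,1,1,1,1,1,1,1,1,1).

Boundary ∂_2: C_2 → C_1 sends each 2-simplex [p,q,r] to [q,r] − [p,r] + [p,q]. For instance
  ∂[6,8,10] = [8,10] − [6,10] + [6,8],
  ∂[2,6,7] = [6,7] − [2,7] + [2,6].
The resulting 28×17 matrix has rank 17, and its Smith normal form has invariant factors (1,1,1,1,1,1,1,1,1,1,1,1,1,1,1,1,2).

Reading off H_k = ker ∂_k / im ∂_{k+1}:

  H_0: rank C_0 − rank ∂_1 = 12 − 10 = 2, and the invariant factors of ∂_1 are all 1, so H_0 ≅ Z^2.
  H_1: rank ker ∂_1 − rank ∂_2 = (28 − 10) − 17 = 1, and ∂_2 has invariant factor 2 > 1, so H_1 ≅ Z ⊕ Z_2.
  H_2: rank ker ∂_2 − rank ∂_3 = (17 − 17) − 0 = 0, and there is no ∂_3, so H_2 ≅ 0.

H_0 ≅ Z^2,  H_1 ≅ Z ⊕ Z_2,  H_2 = 0.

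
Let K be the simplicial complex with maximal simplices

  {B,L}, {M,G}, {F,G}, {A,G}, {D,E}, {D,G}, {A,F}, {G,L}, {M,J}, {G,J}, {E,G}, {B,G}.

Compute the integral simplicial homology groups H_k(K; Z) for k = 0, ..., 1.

H_0 ≅ Z,  H_1 ≅ Z^4.

K has 9 vertices, 12 edges.
rank ∂_0 = 0, rank ∂_1 = 8 ⇒ b_0 = 9 − 0 − 8 = 1; all invariant factors of ∂_1 are 1 so no torsion. So H_0 = Z.
rank ∂_1 = 8, rank ∂_2 = 0 ⇒ b_1 = 12 − 8 − 0 = 4. So H_1 = Z^4.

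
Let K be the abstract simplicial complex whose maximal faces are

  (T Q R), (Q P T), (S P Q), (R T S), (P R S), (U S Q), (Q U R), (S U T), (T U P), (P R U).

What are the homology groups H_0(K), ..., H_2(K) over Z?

K has 6 vertices, 15 edges, 10 triangles.
rank ∂_0 = 0, rank ∂_1 = 5 ⇒ b_0 = 6 − 0 − 5 = 1; all invariant factors of ∂_1 are 1 so no torsion. So H_0 ≅ Z.
rank ∂_1 = 5, rank ∂_2 = 10 ⇒ b_1 = 15 − 5 − 10 = 0; ∂_2 has invariant factor(s) [2] giving torsion. So H_1 ≅ Z/2.
rank ∂_2 = 10, rank ∂_3 = 0 ⇒ b_2 = 10 − 10 − 0 = 0. So H_2 ≅ 0.

H_0 ≅ Z,  H_1 ≅ Z/2,  H_2 = 0.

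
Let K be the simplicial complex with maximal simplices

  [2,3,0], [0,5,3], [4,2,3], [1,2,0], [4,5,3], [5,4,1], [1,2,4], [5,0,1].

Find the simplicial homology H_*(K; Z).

Order the vertices as 0 < 1 < 2 < 3 < 4 < 5. Listing each simplex with vertices in this order, K has dimension 2 with simplices:

  0-simplices (6): [0], [1], [2], [3], [4], [5]
  1-simplices (12): [0,1], [0,2], [0,3], [0,5], [1,2], [1,4], [1,5], [2,3], [2,4], [3,4], [3,5], [4,5]
  2-simplices (8): [0,1,2], [0,1,5], [0,2,3], [0,3,5], [1,2,4], [1,4,5], [2,3,4], [3,4,5]

giving chain groups C_0 ≅ Z^6, C_1 ≅ Z^12, C_2 ≅ Z^8.

Boundary ∂_1: C_1 → C_0 maps an edge to its endpoints' difference, ∂[p,q] = q − p.
As a 6×12 matrix over Z this has rank 5, with invariant factors (1,1,1,1,1).

∂_2: C_2 → C_1 acts by ∂[p,q,r] = [q,r] − [p,r] + [p,q]. For instance
  ∂[0,2,3] = [2,3] − [0,3] + [0,2],
  ∂[3,4,5] = [4,5] − [3,5] + [3,4].
The 12×8 boundary matrix has rank 7 and Smith normal form diag(1,1,1,1,1,1,1).

Now H_k = ker ∂_k / im ∂_{k+1}, so:

  H_0: rank C_0 − rank ∂_1 = 6 − 5 = 1, and the invariant factors of ∂_1 are all 1, so H_0 = Z.
  H_1: rank ker ∂_1 − rank ∂_2 = (12 − 5) − 7 = 0, and the invariant factors of ∂_2 are all 1, so H_1 = 0.
  H_2: rank ker ∂_2 − rank ∂_3 = (8 − 7) − 0 = 1, and there is no ∂_3, so H_2 = Z.

(K is a triangulation of the 2-sphere S^2.)

H_0 ≅ Z,  H_1 = 0,  H_2 ≅ Z.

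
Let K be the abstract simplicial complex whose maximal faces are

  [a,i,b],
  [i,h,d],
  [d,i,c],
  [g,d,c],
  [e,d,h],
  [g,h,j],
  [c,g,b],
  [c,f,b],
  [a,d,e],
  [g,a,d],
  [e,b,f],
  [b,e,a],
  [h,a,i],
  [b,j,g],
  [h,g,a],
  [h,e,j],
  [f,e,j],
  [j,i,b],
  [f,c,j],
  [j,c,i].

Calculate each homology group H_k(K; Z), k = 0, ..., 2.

H_0 = Z,  H_1 = Z ⊕ Z_2,  H_2 = 0.

Order the vertices as a < b < c < d < e < f < g < h < i < j. Listing each simplex with vertices in this order, K has dimension 2 with simplices:

  0-simplices (10): a, b, c, d, e, f, g, h, i, j
  1-simplices (30): ab, ad, ae, ag, ah, ai, bc, be, bf, bg, bi, bj, cd, cf, cg, ci, cj, de, dg, dh, di, ef, eh, ej, fj, gh, gj, hi, hj, ij
  2-simplices (20): abe, abi, ade, adg, agh, ahi, bcf, bcg, bef, bgj, bij, cdg, cdi, cfj, cij, deh, dhi, efj, ehj, ghj

giving chain groups C_0 ≅ Z^10, C_1 ≅ Z^30, C_2 ≅ Z^20.

∂_1: C_1 → C_0 is given by ∂[p,q] = [q] − [p]. For instance
  ∂cg = g − c.
The 10×30 boundary matrix has rank 9 and Smith normal form diag(1,1,1,1,1,1,1,1,1).

The boundary map ∂_2: C_2 → C_1 maps a triangle to the signed sum of its edges. For instance
  ∂efj = fj − ej + ef,
  ∂bcg = cg − bg + bc.
This gives a 30×20 integer matrix of rank 20; reducing to Smith normal form yields diagonal entries (1,1,1,1,1,1,1,1,1,1,1,1,1,1,1,1,1,1,1,2).

From H_k ≅ ker(∂_k) / im(∂_{k+1}) we obtain:

  H_0: rank C_0 − rank ∂_1 = 10 − 9 = 1, and the invariant factors of ∂_1 are all 1, so H_0 = Z.
  H_1: rank ker ∂_1 − rank ∂_2 = (30 − 9) − 20 = 1, and ∂_2 has invariant factor 2 > 1, so H_1 = Z ⊕ Z_2.
  H_2: rank ker ∂_2 − rank ∂_3 = (20 − 20) − 0 = 0, and there is no ∂_3, so H_2 = 0.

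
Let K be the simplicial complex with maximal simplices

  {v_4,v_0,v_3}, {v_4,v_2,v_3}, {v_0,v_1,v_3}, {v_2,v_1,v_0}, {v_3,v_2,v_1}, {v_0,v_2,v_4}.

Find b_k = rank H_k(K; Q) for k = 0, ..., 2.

b_0 = 1, b_1 = 0, b_2 = 1.

Take the total order v_0 < v_1 < v_2 < v_3 < v_4 on the vertex set. Then K (dimension 2) consists of the simplices:

  0-simplices (5): [v_0], [v_1], [v_2], [v_3], [v_4]
  1-simplices (9): [v_0,v_1], [v_0,v_2], [v_0,v_3], [v_0,v_4], [v_1,v_2], [v_1,v_3], [v_2,v_3], [v_2,v_4], [v_3,v_4]
  2-simplices (6): [v_0,v_1,v_2], [v_0,v_1,v_3], [v_0,v_2,v_4], [v_0,v_3,v_4], [v_1,v_2,v_3], [v_2,v_3,v_4]

Hence C_0 ≅ Z^5, C_1 ≅ Z^9, C_2 ≅ Z^6.

∂_1: C_1 → C_0 maps an edge to its endpoints' difference, ∂[p,q] = q − p. For instance
  ∂[v_0,v_1] = [v_1] − [v_0].
The resulting 5×9 matrix has rank 4, and its Smith normal form has invariant factors (1,1,1,1).

∂_2: C_2 → C_1 maps a triangle to the signed sum of its edges. For instance
  ∂[v_0,v_3,v_4] = [v_3,v_4] − [v_0,v_4] + [v_0,v_3],
  ∂[v_2,v_3,v_4] = [v_3,v_4] − [v_2,v_4] + [v_2,v_3].
As a 9×6 matrix over Z this has rank 5, with invariant factors (1,1,1,1,1).

Now H_k = ker ∂_k / im ∂_{k+1}, so:

  H_0: rank C_0 − rank ∂_1 = 5 − 4 = 1, and the invariant factors of ∂_1 are all 1, so H_0 = Z.
  H_1: rank ker ∂_1 − rank ∂_2 = (9 − 4) − 5 = 0, and the invariant factors of ∂_2 are all 1, so H_1 = 0.
  H_2: rank ker ∂_2 − rank ∂_3 = (6 − 5) − 0 = 1, and there is no ∂_3, so H_2 = Z.

As a check, the Euler characteristic is 5 − 9 + 6 = 2, which agrees with 1 − 0 + 1 = 2.

Hence the Betti numbers are b_0 = 1, b_1 = 0, b_2 = 1.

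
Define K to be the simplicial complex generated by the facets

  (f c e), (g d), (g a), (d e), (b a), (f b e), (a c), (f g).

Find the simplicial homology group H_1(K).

We work with the vertex ordering a < b < c < d < e < f < g. The simplices of K, each written with vertices in increasing order, are:

  0-simplices (7): a, b, c, d, e, f, g
  1-simplices (11): ab, ac, ag, be, bf, ce, cf, de, dg, ef, fg
  2-simplices (2): bef, cef

giving chain groups C_0 ≅ Z^7, C_1 ≅ Z^11, C_2 ≅ Z^2.

Boundary ∂_1: C_1 → C_0 is given by ∂[p,q] = [q] − [p]. For instance
  ∂de = e − d.
As a 7×11 matrix over Z this has rank 6, with invariant factors (1,1,1,1,1,1).

The boundary map ∂_2: C_2 → C_1 maps a triangle to the signed sum of its edges. For instance
  ∂cef = ef − cf + ce,
  ∂bef = ef − bf + be.
The 11×2 boundary matrix has rank 2 and Smith normal form diag(1,1).

Reading off H_k = ker ∂_k / im ∂_{k+1}:

  H_1: rank ker ∂_1 − rank ∂_2 = (11 − 6) − 2 = 3, and the invariant factors of ∂_2 are all 1, so H_1 = Z^3.

H_1 = Z^3.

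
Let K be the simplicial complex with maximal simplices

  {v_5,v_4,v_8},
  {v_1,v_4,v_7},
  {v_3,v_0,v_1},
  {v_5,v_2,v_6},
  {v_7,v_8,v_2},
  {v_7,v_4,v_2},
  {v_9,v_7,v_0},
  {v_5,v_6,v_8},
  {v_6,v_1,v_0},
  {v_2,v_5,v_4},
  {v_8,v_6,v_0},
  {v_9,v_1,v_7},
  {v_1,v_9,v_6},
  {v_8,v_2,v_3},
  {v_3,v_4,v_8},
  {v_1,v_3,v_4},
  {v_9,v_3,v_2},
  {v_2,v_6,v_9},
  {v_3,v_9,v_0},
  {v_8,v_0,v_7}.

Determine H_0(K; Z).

Fix the vertex order v_0 < v_1 < v_2 < v_3 < v_4 < v_5 < v_6 < v_7 < v_8 < v_9 and write every simplex with vertices in increasing order. Then dim K = 2 and the simplices of K are:

  0-simplices (10): [v_0], [v_1], [v_2], [v_3], [v_4], [v_5], [v_6], [v_7], [v_8], [v_9]
  1-simplices (30): (30 of them)
  2-simplices (20): (20 of them)

so the chain groups are C_0 ≅ Z^10, C_1 ≅ Z^30, C_2 ≅ Z^20.

The boundary map ∂_1: C_1 → C_0 maps an edge to its endpoints' difference, ∂[p,q] = q − p. For instance
  ∂[v_2,v_7] = [v_7] − [v_2].
The resulting 10×30 matrix has rank 9, and its Smith normal form has invariant factors (1,1,1,1,1,1,1,1,1).

∂_2: C_2 → C_1 sends each 2-simplex [p,q,r] to [q,r] − [p,r] + [p,q]. For instance
  ∂[v_0,v_7,v_8] = [v_7,v_8] − [v_0,v_8] + [v_0,v_7],
  ∂[v_1,v_4,v_7] = [v_4,v_7] − [v_1,v_7] + [v_1,v_4].
The 30×20 boundary matrix has rank 20 and Smith normal form diag(1,1,1,1,1,1,1,1,1,1,1,1,1,1,1,1,1,1,1,2).

From H_k ≅ ker(∂_k) / im(∂_{k+1}) we obtain:

  H_0: rank C_0 − rank ∂_1 = 10 − 9 = 1, and the invariant factors of ∂_1 are all 1, so H_0 ≅ Z.

H_0 ≅ Z.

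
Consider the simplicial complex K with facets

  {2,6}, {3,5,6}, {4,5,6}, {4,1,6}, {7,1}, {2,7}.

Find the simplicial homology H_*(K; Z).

H_0 = Z,  H_1 = Z,  H_2 = 0.

We work with the vertex ordering 1 < 2 < 3 < 4 < 5 < 6 < 7. The simplices of K, each written with vertices in increasing order, are:

  0-simplices (7): [1], [2], [3], [4], [5], [6], [7]
  1-simplices (10): [1,4], [1,6], [1,7], [2,6], [2,7], [3,5], [3,6], [4,5], [4,6], [5,6]
  2-simplices (3): [1,4,6], [3,5,6], [4,5,6]

so the chain groups are C_0 ≅ Z^7, C_1 ≅ Z^10, C_2 ≅ Z^3.

Boundary ∂_1: C_1 → C_0 is given by ∂[p,q] = [q] − [p].
The 7×10 boundary matrix has rank 6 and Smith normal form diag(1,1,1,1,1,1).

The boundary map ∂_2: C_2 → C_1 acts by ∂[p,q,r] = [q,r] − [p,r] + [p,q]. For instance
  ∂[3,5,6] = [5,6] − [3,6] + [3,5],
  ∂[1,4,6] = [4,6] − [1,6] + [1,4].
This gives a 10×3 integer matrix of rank 3; reducing to Smith normal form yields diagonal entries (1,1,1).

From H_k ≅ ker(∂_k) / im(∂_{k+1}) we obtain:

  H_0: rank C_0 − rank ∂_1 = 7 − 6 = 1, and the invariant factors of ∂_1 are all 1, so H_0 = Z.
  H_1: rank ker ∂_1 − rank ∂_2 = (10 − 6) − 3 = 1, and the invariant factors of ∂_2 are all 1, so H_1 = Z.
  H_2: rank ker ∂_2 − rank ∂_3 = (3 − 3) − 0 = 0, and there is no ∂_3, so H_2 = 0.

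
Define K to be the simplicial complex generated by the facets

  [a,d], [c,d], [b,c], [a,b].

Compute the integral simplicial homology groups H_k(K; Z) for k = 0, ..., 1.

H_0 ≅ Z,  H_1 ≅ Z.

Fix the vertex order a < b < c < d and write every simplex with vertices in increasing order. Then dim K = 1 and the simplices of K are:

  0-simplices (4): a, b, c, d
  1-simplices (4): ab, ad, bc, cd

so the chain groups are C_0 ≅ Z^4, C_1 ≅ Z^4.

The boundary map ∂_1: C_1 → C_0 sends each edge [p,q] (with p < q) to q − p.
The resulting 4×4 matrix has rank 3, and its Smith normal form has invariant factors (1,1,1).

Now H_k = ker ∂_k / im ∂_{k+1}, so:

  H_0: rank C_0 − rank ∂_1 = 4 − 3 = 1, and the invariant factors of ∂_1 are all 1, so H_0 = Z.
  H_1: rank ker ∂_1 − rank ∂_2 = (4 − 3) − 0 = 1, and there is no ∂_2, so H_1 = Z.

As a check, the Euler characteristic is 4 − 4 = 0, which agrees with 1 − 1 = 0.
(K is a triangulation of the circle S^1.)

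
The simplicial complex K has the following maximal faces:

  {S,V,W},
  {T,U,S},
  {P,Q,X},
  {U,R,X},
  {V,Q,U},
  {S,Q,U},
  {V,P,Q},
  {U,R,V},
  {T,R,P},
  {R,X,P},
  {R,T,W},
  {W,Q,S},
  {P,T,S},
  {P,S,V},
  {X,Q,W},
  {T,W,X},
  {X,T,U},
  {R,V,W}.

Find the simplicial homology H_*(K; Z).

H_0 = Z,  H_1 = Z × Z/2,  H_2 = 0.

Take the total order P < Q < R < S < T < U < V < W < X on the vertex set. Then K (dimension 2) consists of the simplices:

  0-simplices (9): P, Q, R, S, T, U, V, W, X
  1-simplices (27): PQ, PR, PS, PT, PV, PX, QS, QU, QV, QW, QX, RT, RU, RV, RW, RX, ST, SU, SV, SW, TU, TW, TX, UV, UX, VW, WX
  2-simplices (18): PQV, PQX, PRT, PRX, PST, PSV, QSU, QSW, QUV, QWX, RTW, RUV, RUX, RVW, STU, SVW, TUX, TWX

so the chain groups are C_0 ≅ Z^9, C_1 ≅ Z^27, C_2 ≅ Z^18.

Boundary ∂_1: C_1 → C_0 is given by ∂[p,q] = [q] − [p].
The resulting 9×27 matrix has rank 8, and its Smith normal form has invariant factors (1,1,1,1,1,1,1,1).

The boundary map ∂_2: C_2 → C_1 maps a triangle to the signed sum of its edges. For instance
  ∂TUX = UX − TX + TU,
  ∂TWX = WX − TX + TW.
The 27×18 boundary matrix has rank 18 and Smith normal form diag(1,1,1,1,1,1,1,1,1,1,1,1,1,1,1,1,1,2).

Now H_k = ker ∂_k / im ∂_{k+1}, so:

  H_0: rank C_0 − rank ∂_1 = 9 − 8 = 1, and the invariant factors of ∂_1 are all 1, so H_0 ≅ Z.
  H_1: rank ker ∂_1 − rank ∂_2 = (27 − 8) − 18 = 1, and ∂_2 has invariant factor 2 > 1, so H_1 ≅ Z × Z/2.
  H_2: rank ker ∂_2 − rank ∂_3 = (18 − 18) − 0 = 0, and there is no ∂_3, so H_2 ≅ 0.

As a check, the Euler characteristic is 9 − 27 + 18 = 0, which agrees with 1 − 1 + 0 = 0.
(K is a triangulation of the Klein bottle.)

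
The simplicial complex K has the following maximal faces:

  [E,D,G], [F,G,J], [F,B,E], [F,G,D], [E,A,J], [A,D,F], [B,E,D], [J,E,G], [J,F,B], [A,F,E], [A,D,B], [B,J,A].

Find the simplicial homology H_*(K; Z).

Take the total order A < B < D < E < F < G < J on the vertex set. Then K (dimension 2) consists of the simplices:

  0-simplices (7): A, B, D, E, F, G, J
  1-simplices (18): AB, AD, AE, AF, AJ, BD, BE, BF, BJ, DE, DF, DG, EF, EG, EJ, FG, FJ, GJ
  2-simplices (12): ABD, ABJ, ADF, AEF, AEJ, BDE, BEF, BFJ, DEG, DFG, EGJ, FGJ

so the chain groups are C_0 ≅ Z^7, C_1 ≅ Z^18, C_2 ≅ Z^12.

The boundary map ∂_1: C_1 → C_0 maps an edge to its endpoints' difference, ∂[p,q] = q − p. For instance
  ∂EG = G − E.
The resulting 7×18 matrix has rank 6, and its Smith normal form has invariant factors (1,1,1,1,1,1).

∂_2: C_2 → C_1 maps a triangle to the signed sum of its edges. For instance
  ∂BEF = EF − BF + BE,
  ∂ABD = BD − AD + AB.
The resulting 18×12 matrix has rank 12, and its Smith normal form has invariant factors (1,1,1,1,1,1,1,1,1,1,1,2).

Computing H_k = (kernel of ∂_k) / (image of ∂_{k+1}):

  H_0: rank C_0 − rank ∂_1 = 7 − 6 = 1, and the invariant factors of ∂_1 are all 1, so H_0 = Z.
  H_1: rank ker ∂_1 − rank ∂_2 = (18 − 6) − 12 = 0, and ∂_2 has invariant factor 2 > 1, so H_1 = Z_2.
  H_2: rank ker ∂_2 − rank ∂_3 = (12 − 12) − 0 = 0, and there is no ∂_3, so H_2 = 0.

As a check, the Euler characteristic is 7 − 18 + 12 = 1, which agrees with 1 − 0 + 0 = 1.
(K is a triangulation of the real projective plane RP^2.)

H_0 = Z,  H_1 = Z_2,  H_2 = 0.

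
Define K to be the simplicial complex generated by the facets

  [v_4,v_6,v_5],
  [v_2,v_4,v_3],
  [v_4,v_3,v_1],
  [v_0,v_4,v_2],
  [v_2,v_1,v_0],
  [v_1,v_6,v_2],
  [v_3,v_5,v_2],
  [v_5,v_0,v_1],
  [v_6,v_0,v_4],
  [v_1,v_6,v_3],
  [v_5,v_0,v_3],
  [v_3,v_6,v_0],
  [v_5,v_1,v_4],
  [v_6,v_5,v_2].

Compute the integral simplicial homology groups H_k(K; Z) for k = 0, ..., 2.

H_0 = Z,  H_1 = Z^2,  H_2 = Z.

K has 7 vertices, 21 edges, 14 triangles.
rank ∂_0 = 0, rank ∂_1 = 6 ⇒ b_0 = 7 − 0 − 6 = 1; all invariant factors of ∂_1 are 1 so no torsion. So H_0 = Z.
rank ∂_1 = 6, rank ∂_2 = 13 ⇒ b_1 = 21 − 6 − 13 = 2; all invariant factors of ∂_2 are 1 so no torsion. So H_1 = Z^2.
rank ∂_2 = 13, rank ∂_3 = 0 ⇒ b_2 = 14 − 13 − 0 = 1. So H_2 = Z.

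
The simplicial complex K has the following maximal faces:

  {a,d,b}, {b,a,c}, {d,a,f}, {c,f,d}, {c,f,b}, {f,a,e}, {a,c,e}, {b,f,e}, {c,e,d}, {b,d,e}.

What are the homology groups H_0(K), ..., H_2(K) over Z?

H_0 = Z,  H_1 = Z/2,  H_2 = 0.

We work with the vertex ordering a < b < c < d < e < f. The simplices of K, each written with vertices in increasing order, are:

  0-simplices (6): a, b, c, d, e, f
  1-simplices (15): ab, ac, ad, ae, af, bc, bd, be, bf, cd, ce, cf, de, df, ef
  2-simplices (10): abc, abd, ace, adf, aef, bcf, bde, bef, cde, cdf

Hence C_0 ≅ Z^6, C_1 ≅ Z^15, C_2 ≅ Z^10.

The boundary map ∂_1: C_1 → C_0 is given by ∂[p,q] = [q] − [p].
As a 6×15 matrix over Z this has rank 5, with invariant factors (1,1,1,1,1).

The boundary map ∂_2: C_2 → C_1 maps a triangle to the signed sum of its edges. For instance
  ∂bef = ef − bf + be,
  ∂adf = df − af + ad.
This gives a 15×10 integer matrix of rank 10; reducing to Smith normal form yields diagonal entries (1,1,1,1,1,1,1,1,1,2).

Computing H_k = (kernel of ∂_k) / (image of ∂_{k+1}):

  H_0: rank C_0 − rank ∂_1 = 6 − 5 = 1, and the invariant factors of ∂_1 are all 1, so H_0 ≅ Z.
  H_1: rank ker ∂_1 − rank ∂_2 = (15 − 5) − 10 = 0, and ∂_2 has invariant factor 2 > 1, so H_1 ≅ Z/2.
  H_2: rank ker ∂_2 − rank ∂_3 = (10 − 10) − 0 = 0, and there is no ∂_3, so H_2 ≅ 0.

(K is a triangulation of the real projective plane RP^2.)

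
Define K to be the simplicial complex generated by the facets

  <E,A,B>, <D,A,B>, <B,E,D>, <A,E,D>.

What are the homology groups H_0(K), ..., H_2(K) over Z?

H_0 = Z,  H_1 = 0,  H_2 = Z.

K has 4 vertices, 6 edges, 4 triangles.
rank ∂_0 = 0, rank ∂_1 = 3 ⇒ b_0 = 4 − 0 − 3 = 1; all invariant factors of ∂_1 are 1 so no torsion. So H_0 ≅ Z.
rank ∂_1 = 3, rank ∂_2 = 3 ⇒ b_1 = 6 − 3 − 3 = 0; all invariant factors of ∂_2 are 1 so no torsion. So H_1 ≅ 0.
rank ∂_2 = 3, rank ∂_3 = 0 ⇒ b_2 = 4 − 3 − 0 = 1. So H_2 ≅ Z.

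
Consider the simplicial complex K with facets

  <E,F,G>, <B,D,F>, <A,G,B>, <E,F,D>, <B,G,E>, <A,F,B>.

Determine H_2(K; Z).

Order the vertices as A < B < D < E < F < G. Listing each simplex with vertices in this order, K has dimension 2 with simplices:

  0-simplices (6): A, B, D, E, F, G
  1-simplices (12): AB, AF, AG, BD, BE, BF, BG, DE, DF, EF, EG, FG
  2-simplices (6): ABF, ABG, BDF, BEG, DEF, EFG

so the chain groups are C_0 ≅ Z^6, C_1 ≅ Z^12, C_2 ≅ Z^6.

∂_1: C_1 → C_0 is given by ∂[p,q] = [q] − [p].
The 6×12 boundary matrix has rank 5 and Smith normal form diag(1,1,1,1,1).

∂_2: C_2 → C_1 acts by ∂[p,q,r] = [q,r] − [p,r] + [p,q]. For instance
  ∂EFG = FG − EG + EF,
  ∂BDF = DF − BF + BD.
This gives a 12×6 integer matrix of rank 6; reducing to Smith normal form yields diagonal entries (1,1,1,1,1,1).

Reading off H_k = ker ∂_k / im ∂_{k+1}:

  H_2: rank ker ∂_2 − rank ∂_3 = (6 − 6) − 0 = 0, and there is no ∂_3, so H_2 ≅ 0.

(K is a triangulation of the cylinder S^1 x I.)

H_2 ≅ 0.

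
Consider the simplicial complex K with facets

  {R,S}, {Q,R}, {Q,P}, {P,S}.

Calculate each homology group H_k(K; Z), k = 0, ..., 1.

Take the total order P < Q < R < S on the vertex set. Then K (dimension 1) consists of the simplices:

  0-simplices (4): P, Q, R, S
  1-simplices (4): PQ, PS, QR, RS

so the chain groups are C_0 ≅ Z^4, C_1 ≅ Z^4.

∂_1: C_1 → C_0 sends each edge [p,q] (with p < q) to q − p.
As a 4×4 matrix over Z this has rank 3, with invariant factors (1,1,1).

Computing H_k = (kernel of ∂_k) / (image of ∂_{k+1}):

  H_0: rank C_0 − rank ∂_1 = 4 − 3 = 1, and the invariant factors of ∂_1 are all 1, so H_0 = Z.
  H_1: rank ker ∂_1 − rank ∂_2 = (4 − 3) − 0 = 1, and there is no ∂_2, so H_1 = Z.

H_0 = Z,  H_1 = Z.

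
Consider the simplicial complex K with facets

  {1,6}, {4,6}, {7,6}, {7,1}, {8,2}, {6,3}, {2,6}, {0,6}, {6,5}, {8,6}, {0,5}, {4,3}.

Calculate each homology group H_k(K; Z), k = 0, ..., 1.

H_0 = Z,  H_1 = Z^4.

Order the vertices as 0 < 1 < 2 < 3 < 4 < 5 < 6 < 7 < 8. Listing each simplex with vertices in this order, K has dimension 1 with simplices:

  0-simplices (9): [0], [1], [2], [3], [4], [5], [6], [7], [8]
  1-simplices (12): [0,5], [0,6], [1,6], [1,7], [2,6], [2,8], [3,4], [3,6], [4,6], [5,6], [6,7], [6,8]

Hence C_0 ≅ Z^9, C_1 ≅ Z^12.

Boundary ∂_1: C_1 → C_0 sends each edge [p,q] (with p < q) to q − p. For instance
  ∂[4,6] = [6] − [4].
The 9×12 boundary matrix has rank 8 and Smith normal form diag(1,1,1,1,1,1,1,1).

Computing H_k = (kernel of ∂_k) / (image of ∂_{k+1}):

  H_0: rank C_0 − rank ∂_1 = 9 − 8 = 1, and the invariant factors of ∂_1 are all 1, so H_0 ≅ Z.
  H_1: rank ker ∂_1 − rank ∂_2 = (12 − 8) − 0 = 4, and there is no ∂_2, so H_1 ≅ Z^4.

As a check, the Euler characteristic is 9 − 12 = -3, which agrees with 1 − 4 = -3.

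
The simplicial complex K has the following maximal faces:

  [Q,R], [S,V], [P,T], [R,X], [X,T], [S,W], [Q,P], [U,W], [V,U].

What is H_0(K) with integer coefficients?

H_0 ≅ Z^2.

Fix the vertex order P < Q < R < S < T < U < V < W < X and write every simplex with vertices in increasing order. Then dim K = 1 and the simplices of K are:

  0-simplices (9): P, Q, R, S, T, U, V, W, X
  1-simplices (9): PQ, PT, QR, RX, SV, SW, TX, UV, UW

giving chain groups C_0 ≅ Z^9, C_1 ≅ Z^9.

∂_1: C_1 → C_0 is given by ∂[p,q] = [q] − [p]. For instance
  ∂PQ = Q − P.
The resulting 9×9 matrix has rank 7, and its Smith normal form has invariant factors (1,1,1,1,1,1,1).

Computing H_k = (kernel of ∂_k) / (image of ∂_{k+1}):

  H_0: rank C_0 − rank ∂_1 = 9 − 7 = 2, and the invariant factors of ∂_1 are all 1, so H_0 ≅ Z^2.

(K is a triangulation of the disjoint union of the circle S^1 and the circle S^1.)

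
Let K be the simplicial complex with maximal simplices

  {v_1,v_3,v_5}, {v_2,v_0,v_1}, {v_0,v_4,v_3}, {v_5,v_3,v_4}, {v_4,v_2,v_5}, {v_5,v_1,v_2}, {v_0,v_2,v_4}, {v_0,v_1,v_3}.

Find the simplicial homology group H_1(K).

H_1 ≅ 0.

Take the total order v_0 < v_1 < v_2 < v_3 < v_4 < v_5 on the vertex set. Then K (dimension 2) consists of the simplices:

  0-simplices (6): [v_0], [v_1], [v_2], [v_3], [v_4], [v_5]
  1-simplices (12): [v_0,v_1], [v_0,v_2], [v_0,v_3], [v_0,v_4], [v_1,v_2], [v_1,v_3], [v_1,v_5], [v_2,v_4], [v_2,v_5], [v_3,v_4], [v_3,v_5], [v_4,v_5]
  2-simplices (8): [v_0,v_1,v_2], [v_0,v_1,v_3], [v_0,v_2,v_4], [v_0,v_3,v_4], [v_1,v_2,v_5], [v_1,v_3,v_5], [v_2,v_4,v_5], [v_3,v_4,v_5]

Hence C_0 ≅ Z^6, C_1 ≅ Z^12, C_2 ≅ Z^8.

The boundary map ∂_1: C_1 → C_0 is given by ∂[p,q] = [q] − [p]. For instance
  ∂[v_0,v_4] = [v_4] − [v_0].
The resulting 6×12 matrix has rank 5, and its Smith normal form has invariant factors (1,1,1,1,1).

∂_2: C_2 → C_1 acts by ∂[p,q,r] = [q,r] − [p,r] + [p,q]. For instance
  ∂[v_0,v_3,v_4] = [v_3,v_4] − [v_0,v_4] + [v_0,v_3],
  ∂[v_1,v_3,v_5] = [v_3,v_5] − [v_1,v_5] + [v_1,v_3].
The 12×8 boundary matrix has rank 7 and Smith normal form diag(1,1,1,1,1,1,1).

From H_k ≅ ker(∂_k) / im(∂_{k+1}) we obtain:

  H_1: rank ker ∂_1 − rank ∂_2 = (12 − 5) − 7 = 0, and the invariant factors of ∂_2 are all 1, so H_1 = 0.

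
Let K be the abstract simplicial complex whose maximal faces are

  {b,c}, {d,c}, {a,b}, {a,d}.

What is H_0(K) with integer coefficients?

H_0 = Z.

K has 4 vertices, 4 edges.
rank ∂_0 = 0, rank ∂_1 = 3 ⇒ b_0 = 4 − 0 − 3 = 1; all invariant factors of ∂_1 are 1 so no torsion. So H_0 = Z.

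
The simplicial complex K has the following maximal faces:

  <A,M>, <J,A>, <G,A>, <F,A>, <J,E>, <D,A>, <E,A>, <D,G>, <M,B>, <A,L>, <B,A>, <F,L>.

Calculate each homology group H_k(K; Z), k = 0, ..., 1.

H_0 = Z,  H_1 = Z^4.

K has 9 vertices, 12 edges.
rank ∂_0 = 0, rank ∂_1 = 8 ⇒ b_0 = 9 − 0 − 8 = 1; all invariant factors of ∂_1 are 1 so no torsion. So H_0 = Z.
rank ∂_1 = 8, rank ∂_2 = 0 ⇒ b_1 = 12 − 8 − 0 = 4. So H_1 = Z^4.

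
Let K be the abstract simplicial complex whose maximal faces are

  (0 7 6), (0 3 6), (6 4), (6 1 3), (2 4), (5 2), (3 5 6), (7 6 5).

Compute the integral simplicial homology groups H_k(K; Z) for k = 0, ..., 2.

We work with the vertex ordering 0 < 1 < 2 < 3 < 4 < 5 < 6 < 7. The simplices of K, each written with vertices in increasing order, are:

  0-simplices (8): [0], [1], [2], [3], [4], [5], [6], [7]
  1-simplices (13): [0,3], [0,6], [0,7], [1,3], [1,6], [2,4], [2,5], [3,5], [3,6], [4,6], [5,6], [5,7], [6,7]
  2-simplices (5): [0,3,6], [0,6,7], [1,3,6], [3,5,6], [5,6,7]

Hence C_0 ≅ Z^8, C_1 ≅ Z^13, C_2 ≅ Z^5.

The boundary map ∂_1: C_1 → C_0 is given by ∂[p,q] = [q] − [p]. For instance
  ∂[0,6] = [6] − [0].
This gives a 8×13 integer matrix of rank 7; reducing to Smith normal form yields diagonal entries (1,1,1,1,1,1,1).

The boundary map ∂_2: C_2 → C_1 acts by ∂[p,q,r] = [q,r] − [p,r] + [p,q]. For instance
  ∂[0,3,6] = [3,6] − [0,6] + [0,3],
  ∂[5,6,7] = [6,7] − [5,7] + [5,6].
As a 13×5 matrix over Z this has rank 5, with invariant factors (1,1,1,1,1).

Computing H_k = (kernel of ∂_k) / (image of ∂_{k+1}):

  H_0: rank C_0 − rank ∂_1 = 8 − 7 = 1, and the invariant factors of ∂_1 are all 1, so H_0 = Z.
  H_1: rank ker ∂_1 − rank ∂_2 = (13 − 7) − 5 = 1, and the invariant factors of ∂_2 are all 1, so H_1 = Z.
  H_2: rank ker ∂_2 − rank ∂_3 = (5 − 5) − 0 = 0, and there is no ∂_3, so H_2 = 0.

H_0 = Z,  H_1 = Z,  H_2 = 0.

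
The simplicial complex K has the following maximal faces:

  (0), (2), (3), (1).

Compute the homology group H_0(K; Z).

H_0 = Z^4.

Fix the vertex order 0 < 1 < 2 < 3 and write every simplex with vertices in increasing order. Then dim K = 0 and the simplices of K are:

  0-simplices (4): [0], [1], [2], [3]

giving chain groups C_0 ≅ Z^4.

Now H_k = ker ∂_k / im ∂_{k+1}, so:

  H_0: rank C_0 − rank ∂_1 = 4 − 0 = 4, and there is no ∂_1, so H_0 ≅ Z^4.

(K is a triangulation of a set of 4 points.)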